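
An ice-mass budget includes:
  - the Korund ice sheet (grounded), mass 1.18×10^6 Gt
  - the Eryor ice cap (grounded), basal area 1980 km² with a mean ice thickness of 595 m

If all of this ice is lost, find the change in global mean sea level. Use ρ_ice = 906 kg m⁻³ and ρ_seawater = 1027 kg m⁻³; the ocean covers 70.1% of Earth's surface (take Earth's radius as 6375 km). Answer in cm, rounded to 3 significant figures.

Korund: 1.18×10^6 Gt = 1.180×10^18 kg; dividing by ρ_w = 1027 kg m⁻³ gives 1.149×10^15 m³ of water.
Eryor: ice volume = 1980 km² × 595 m = 1178 km³; 1178 × (906/1027) = 1039 km³ of water.
Total added water ≈ 1.150×10^15 m³ over 3.58×10^14 m² → Δh = 3.21 m = 321 cm.

≈ 321 cm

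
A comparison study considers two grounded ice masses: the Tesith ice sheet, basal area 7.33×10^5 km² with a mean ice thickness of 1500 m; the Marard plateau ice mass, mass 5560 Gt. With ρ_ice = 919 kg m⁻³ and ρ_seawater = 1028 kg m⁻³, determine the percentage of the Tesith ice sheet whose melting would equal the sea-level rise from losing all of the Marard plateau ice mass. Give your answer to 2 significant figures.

Equal sea-level rise means equal mass of meltwater, i.e. equal mass of ice lost.
Ice mass of Marard: 5.560×10^15 kg; ice mass of Tesith: 1.010×10^18 kg.
Fraction required = 5.560×10^15 / 1.010×10^18 = 5.50×10^-3 → 0.55 %.

≈ 0.55 %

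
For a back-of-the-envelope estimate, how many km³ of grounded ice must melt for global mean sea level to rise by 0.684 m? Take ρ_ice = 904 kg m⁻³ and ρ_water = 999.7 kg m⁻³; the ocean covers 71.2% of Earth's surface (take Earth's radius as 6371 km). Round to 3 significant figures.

Required water volume = Δh × A = 0.684 m × 3.63×10^14 m² = 2.484×10^14 m³ = 2.484×10^5 km³.
Ice volume = water volume × ρ_w/ρ_ice = 2.484×10^5 × 999.7/904 = 2.75×10^5 km³.

≈ 2.75×10^5 km³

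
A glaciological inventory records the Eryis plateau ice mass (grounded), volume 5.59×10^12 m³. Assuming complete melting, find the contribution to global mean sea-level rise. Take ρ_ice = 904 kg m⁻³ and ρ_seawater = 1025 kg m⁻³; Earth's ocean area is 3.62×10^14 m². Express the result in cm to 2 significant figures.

≈ 1.4 cm

Eryis: 5.59×10^12 m³ × (904/1025) = 4.930×10^12 m³ of water.
Spread over 3.62×10^14 m² of ocean, Δh = 4.930×10^12 / 3.62×10^14 = 0.0136 m = 1.4 cm.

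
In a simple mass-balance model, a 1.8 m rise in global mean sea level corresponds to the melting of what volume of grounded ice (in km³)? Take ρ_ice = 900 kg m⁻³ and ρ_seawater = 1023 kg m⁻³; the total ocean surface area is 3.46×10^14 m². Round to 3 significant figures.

≈ 7.08×10^5 km³

Required water volume = Δh × A = 1.8 m × 3.46×10^14 m² = 6.228×10^14 m³ = 6.228×10^5 km³.
Ice volume = water volume × ρ_w/ρ_ice = 6.228×10^5 × 1023/900 = 7.08×10^5 km³.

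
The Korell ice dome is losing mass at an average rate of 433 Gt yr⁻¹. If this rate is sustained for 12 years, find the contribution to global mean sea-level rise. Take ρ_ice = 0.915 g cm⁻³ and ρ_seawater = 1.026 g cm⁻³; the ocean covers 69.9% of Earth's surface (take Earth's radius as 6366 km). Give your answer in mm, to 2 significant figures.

≈ 14 mm

Total mass lost = 433 Gt/yr × 12 yr = 5196 Gt = 5.196×10^15 kg.
ρ_w = 1.026 g cm⁻³ = 1026 kg m⁻³, so water volume = 5.196×10^15 / 1026 = 5.064×10^12 m³.
Δh = 5.064×10^12 / 3.56×10^14 = 0.0142 m = 14 mm.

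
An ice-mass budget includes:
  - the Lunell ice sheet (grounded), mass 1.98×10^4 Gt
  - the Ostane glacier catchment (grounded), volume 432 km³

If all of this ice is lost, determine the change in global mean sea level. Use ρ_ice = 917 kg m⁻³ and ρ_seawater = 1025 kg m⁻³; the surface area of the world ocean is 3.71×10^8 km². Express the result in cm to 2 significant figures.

≈ 5.3 cm

Lunell: 1.98×10^4 Gt = 1.980×10^16 kg; dividing by ρ_w = 1025 kg m⁻³ gives 1.932×10^13 m³ of water.
Ostane: 432 km³ × (917/1025) = 386.5 km³ of water.
Total added water ≈ 1.970×10^13 m³ over 3.71×10^14 m² → Δh = 0.0531 m = 5.3 cm.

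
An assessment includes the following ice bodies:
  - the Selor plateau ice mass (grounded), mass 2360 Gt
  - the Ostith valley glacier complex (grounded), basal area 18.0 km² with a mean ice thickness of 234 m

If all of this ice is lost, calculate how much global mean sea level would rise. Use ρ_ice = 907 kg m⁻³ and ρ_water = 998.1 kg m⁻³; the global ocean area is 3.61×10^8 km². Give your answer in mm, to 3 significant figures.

Selor: 2360 Gt = 2.360×10^15 kg; dividing by ρ_w = 998.1 kg m⁻³ gives 2.364×10^12 m³ of water.
Ostith: ice volume = 18.0 km² × 234 m = 4.212 km³; 4.212 × (907/998.1) = 3.828 km³ of water.
Total added water ≈ 2.368×10^12 m³ over 3.61×10^14 m² → Δh = 6.56×10^-3 m = 6.56 mm.

≈ 6.56 mm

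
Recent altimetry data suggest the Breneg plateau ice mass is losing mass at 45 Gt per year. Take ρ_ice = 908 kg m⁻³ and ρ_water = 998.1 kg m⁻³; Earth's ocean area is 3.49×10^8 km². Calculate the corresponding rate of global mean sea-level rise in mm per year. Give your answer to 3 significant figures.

≈ 0.129 mm/yr

ρ_w = 998.1 kg m⁻³. Annual water volume added = 45 Gt / ρ_w = 4.500×10^13 kg / 998.1 kg m⁻³ = 4.509×10^10 m³.
Δh per year = 4.509×10^10 / 3.49×10^14 = 1.29×10^-4 m = 0.129 mm.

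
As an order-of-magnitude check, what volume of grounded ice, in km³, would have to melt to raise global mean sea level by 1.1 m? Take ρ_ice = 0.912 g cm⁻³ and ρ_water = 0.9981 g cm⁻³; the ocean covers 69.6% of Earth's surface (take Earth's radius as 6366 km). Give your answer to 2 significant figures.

Required water volume = Δh × A = 1.1 m × 3.54×10^14 m² = 3.899×10^14 m³ = 3.899×10^5 km³.
Ice volume = water volume × ρ_w/ρ_ice = 3.899×10^5 × 998.1/912 = 4.3×10^5 km³.

≈ 4.3×10^5 km³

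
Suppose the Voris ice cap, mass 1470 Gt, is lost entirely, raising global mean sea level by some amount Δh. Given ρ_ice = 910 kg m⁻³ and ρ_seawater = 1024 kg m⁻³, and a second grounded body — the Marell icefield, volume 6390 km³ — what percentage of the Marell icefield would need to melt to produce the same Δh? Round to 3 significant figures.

Equal sea-level rise means equal mass of meltwater, i.e. equal mass of ice lost.
Ice mass of Voris: 1.470×10^15 kg; ice mass of Marell: 5.815×10^15 kg.
Fraction required = 1.470×10^15 / 5.815×10^15 = 0.253 → 25.3 %.

≈ 25.3 %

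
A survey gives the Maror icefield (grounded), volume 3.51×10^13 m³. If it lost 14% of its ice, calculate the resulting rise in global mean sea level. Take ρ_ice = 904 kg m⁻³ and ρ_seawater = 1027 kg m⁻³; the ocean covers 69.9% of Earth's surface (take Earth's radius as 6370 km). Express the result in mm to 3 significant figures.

≈ 12.1 mm

Maror: 0.14 × 3.51×10^13 m³ × (904/1027) = 4.325×10^12 m³ of water.
Spread over 3.56×10^14 m² of ocean, Δh = 4.325×10^12 / 3.56×10^14 = 0.0121 m = 12.1 mm.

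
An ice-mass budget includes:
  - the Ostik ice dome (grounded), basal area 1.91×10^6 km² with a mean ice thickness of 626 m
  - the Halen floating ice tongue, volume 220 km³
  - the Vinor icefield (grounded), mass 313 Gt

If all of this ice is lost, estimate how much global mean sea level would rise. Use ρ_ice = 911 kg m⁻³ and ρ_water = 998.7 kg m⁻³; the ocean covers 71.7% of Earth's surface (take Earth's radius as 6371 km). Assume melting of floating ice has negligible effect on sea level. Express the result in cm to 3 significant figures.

Ostik: ice volume = 1.91×10^6 km² × 626 m = 1.196×10^6 km³; 1.196×10^6 × (911/998.7) = 1.091×10^6 km³ of water.
The Halen floating ice tongue is floating and already displaces its own weight of water, so its melt adds essentially nothing to sea level.
Vinor: 313 Gt = 3.130×10^14 kg; dividing by ρ_w = 998.7 kg m⁻³ gives 3.134×10^11 m³ of water.
Total added water ≈ 1.091×10^15 m³ over 3.66×10^14 m² → Δh = 2.98 m = 298 cm.

≈ 298 cm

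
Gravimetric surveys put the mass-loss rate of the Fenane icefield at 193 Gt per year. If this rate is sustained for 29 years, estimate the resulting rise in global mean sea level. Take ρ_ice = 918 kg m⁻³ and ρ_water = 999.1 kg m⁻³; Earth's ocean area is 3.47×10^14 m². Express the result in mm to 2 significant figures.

≈ 16 mm

Total mass lost = 193 Gt/yr × 29 yr = 5597 Gt = 5.597×10^15 kg.
ρ_w = 999.1 kg m⁻³, so water volume = 5.597×10^15 / 999.1 = 5.602×10^12 m³.
Δh = 5.602×10^12 / 3.47×10^14 = 0.0161 m = 16 mm.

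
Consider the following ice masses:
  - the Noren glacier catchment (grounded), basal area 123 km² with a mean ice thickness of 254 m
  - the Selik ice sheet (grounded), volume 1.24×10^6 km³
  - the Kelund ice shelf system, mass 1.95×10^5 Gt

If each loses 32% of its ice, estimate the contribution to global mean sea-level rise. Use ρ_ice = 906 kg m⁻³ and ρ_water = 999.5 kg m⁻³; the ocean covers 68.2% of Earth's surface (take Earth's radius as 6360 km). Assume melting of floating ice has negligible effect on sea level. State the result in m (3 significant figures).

≈ 1.04 m

Noren: ice volume = 123 km² × 254 m = 31.24 km³; 0.32 × 31.24 × (906/999.5) = 9.062 km³ of water.
Selik: 0.32 × 1.24×10^6 km³ × (906/999.5) = 3.597×10^5 km³ of water.
The Kelund ice shelf system is floating and already displaces its own weight of water, so its melt adds essentially nothing to sea level.
Total added water ≈ 3.597×10^14 m³ over 3.47×10^14 m² → Δh = 1.04 m.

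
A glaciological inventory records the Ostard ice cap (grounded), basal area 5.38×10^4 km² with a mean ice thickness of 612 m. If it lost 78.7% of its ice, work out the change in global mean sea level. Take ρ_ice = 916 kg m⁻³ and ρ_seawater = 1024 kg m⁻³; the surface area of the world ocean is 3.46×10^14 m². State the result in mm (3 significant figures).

≈ 67.0 mm

Ostard: ice volume = 5.38×10^4 km² × 612 m = 3.293×10^4 km³; 0.787 × 3.293×10^4 × (916/1024) = 2.318×10^4 km³ of water.
Spread over 3.46×10^14 m² of ocean, Δh = 2.318×10^13 / 3.46×10^14 = 0.0670 m = 67.0 mm.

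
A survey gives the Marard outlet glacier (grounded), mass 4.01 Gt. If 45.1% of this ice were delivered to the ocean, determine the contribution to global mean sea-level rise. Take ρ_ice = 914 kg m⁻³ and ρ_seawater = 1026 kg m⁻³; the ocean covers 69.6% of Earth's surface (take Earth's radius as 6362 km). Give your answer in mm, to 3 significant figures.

Marard: 0.451 × 4.01 Gt = 1.809×10^12 kg; dividing by ρ_w = 1026 kg m⁻³ gives 1.763×10^9 m³ of water.
Spread over 3.54×10^14 m² of ocean, Δh = 1.763×10^9 / 3.54×10^14 = 4.98×10^-6 m = 4.98×10^-3 mm.

≈ 4.98×10^-3 mm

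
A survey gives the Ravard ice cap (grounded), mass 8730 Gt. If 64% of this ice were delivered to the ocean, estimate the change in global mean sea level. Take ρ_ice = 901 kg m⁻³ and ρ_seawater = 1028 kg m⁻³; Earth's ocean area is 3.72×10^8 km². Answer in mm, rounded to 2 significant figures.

Ravard: 0.64 × 8730 Gt = 5.587×10^15 kg; dividing by ρ_w = 1028 kg m⁻³ gives 5.435×10^12 m³ of water.
Spread over 3.72×10^14 m² of ocean, Δh = 5.435×10^12 / 3.72×10^14 = 0.0146 m = 15 mm.

≈ 15 mm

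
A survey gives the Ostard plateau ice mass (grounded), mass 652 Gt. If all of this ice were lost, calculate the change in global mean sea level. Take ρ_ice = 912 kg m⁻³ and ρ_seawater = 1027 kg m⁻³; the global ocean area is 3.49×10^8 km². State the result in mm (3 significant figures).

Ostard: 652 Gt = 6.520×10^14 kg; dividing by ρ_w = 1027 kg m⁻³ gives 6.349×10^11 m³ of water.
Spread over 3.49×10^14 m² of ocean, Δh = 6.349×10^11 / 3.49×10^14 = 1.82×10^-3 m = 1.82 mm.

≈ 1.82 mm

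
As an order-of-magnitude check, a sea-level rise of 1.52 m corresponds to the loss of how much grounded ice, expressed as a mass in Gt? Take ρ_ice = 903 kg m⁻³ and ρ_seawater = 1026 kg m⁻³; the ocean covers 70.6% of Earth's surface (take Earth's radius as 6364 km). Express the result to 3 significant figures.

Required water volume = Δh × A = 1.52 m × 3.59×10^14 m² = 5.462×10^14 m³.
ρ_w = 1026 kg m⁻³, so the mass of water = 5.462×10^14 m³ × 1026 kg m⁻³ = 5.604×10^17 kg = 5.60×10^5 Gt (and the same mass of ice, by conservation).

≈ 5.60×10^5 Gt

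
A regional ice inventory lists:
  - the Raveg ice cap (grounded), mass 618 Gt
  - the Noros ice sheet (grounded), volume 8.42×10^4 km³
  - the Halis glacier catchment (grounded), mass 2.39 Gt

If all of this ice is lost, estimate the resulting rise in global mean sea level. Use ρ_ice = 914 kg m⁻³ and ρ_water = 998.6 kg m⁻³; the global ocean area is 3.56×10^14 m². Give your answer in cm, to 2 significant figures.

Raveg: 618 Gt = 6.180×10^14 kg; dividing by ρ_w = 998.6 kg m⁻³ gives 6.189×10^11 m³ of water.
Noros: 8.42×10^4 km³ × (914/998.6) = 7.707×10^4 km³ of water.
Halis: 2.39 Gt = 2.390×10^12 kg; dividing by ρ_w = 998.6 kg m⁻³ gives 2.393×10^9 m³ of water.
Total added water ≈ 7.769×10^13 m³ over 3.56×10^14 m² → Δh = 0.218 m = 22 cm.

≈ 22 cm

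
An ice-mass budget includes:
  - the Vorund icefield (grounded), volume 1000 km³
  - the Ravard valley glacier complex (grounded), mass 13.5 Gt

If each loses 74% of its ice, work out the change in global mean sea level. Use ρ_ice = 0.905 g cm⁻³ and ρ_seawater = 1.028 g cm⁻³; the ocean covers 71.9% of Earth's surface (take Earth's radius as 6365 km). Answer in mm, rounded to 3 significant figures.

Vorund: 0.74 × 1000 km³ × (905/1028) = 651.5 km³ of water.
Ravard: 0.74 × 13.5 Gt = 9.990×10^12 kg; dividing by ρ_w = 1.028 g cm⁻³ = 1028 kg m⁻³ gives 9.718×10^9 m³ of water.
Total added water ≈ 6.612×10^11 m³ over 3.66×10^14 m² → Δh = 1.81×10^-3 m = 1.81 mm.

≈ 1.81 mm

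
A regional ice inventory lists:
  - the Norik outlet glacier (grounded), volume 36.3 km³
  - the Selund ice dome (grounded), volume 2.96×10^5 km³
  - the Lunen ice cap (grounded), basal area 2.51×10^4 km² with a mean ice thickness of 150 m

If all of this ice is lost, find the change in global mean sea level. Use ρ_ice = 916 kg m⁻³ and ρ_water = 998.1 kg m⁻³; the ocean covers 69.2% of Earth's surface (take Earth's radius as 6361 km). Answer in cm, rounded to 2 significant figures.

≈ 78 cm

Norik: 36.3 km³ × (916/998.1) = 33.31 km³ of water.
Selund: 2.96×10^5 km³ × (916/998.1) = 2.717×10^5 km³ of water.
Lunen: ice volume = 2.51×10^4 km² × 150 m = 3765 km³; 3765 × (916/998.1) = 3455 km³ of water.
Total added water ≈ 2.751×10^14 m³ over 3.52×10^14 m² → Δh = 0.782 m = 78 cm.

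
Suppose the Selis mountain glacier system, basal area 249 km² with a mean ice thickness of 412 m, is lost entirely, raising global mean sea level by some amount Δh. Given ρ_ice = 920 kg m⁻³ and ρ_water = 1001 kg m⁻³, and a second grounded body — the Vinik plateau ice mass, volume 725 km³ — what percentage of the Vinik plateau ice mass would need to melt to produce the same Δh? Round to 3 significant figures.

≈ 14.2 %

Equal sea-level rise means equal mass of meltwater, i.e. equal mass of ice lost.
Ice mass of Selis: 9.438×10^13 kg; ice mass of Vinik: 6.670×10^14 kg.
Fraction required = 9.438×10^13 / 6.670×10^14 = 0.142 → 14.2 %.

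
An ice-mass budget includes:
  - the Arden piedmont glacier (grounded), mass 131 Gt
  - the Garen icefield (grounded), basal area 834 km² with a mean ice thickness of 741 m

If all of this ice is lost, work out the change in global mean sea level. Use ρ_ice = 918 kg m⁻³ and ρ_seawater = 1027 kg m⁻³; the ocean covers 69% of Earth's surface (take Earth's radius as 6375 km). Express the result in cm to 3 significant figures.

≈ 0.193 cm

Arden: 131 Gt = 1.310×10^14 kg; dividing by ρ_w = 1027 kg m⁻³ gives 1.276×10^11 m³ of water.
Garen: ice volume = 834 km² × 741 m = 618.0 km³; 618.0 × (918/1027) = 552.4 km³ of water.
Total added water ≈ 6.800×10^11 m³ over 3.52×10^14 m² → Δh = 1.93×10^-3 m = 0.193 cm.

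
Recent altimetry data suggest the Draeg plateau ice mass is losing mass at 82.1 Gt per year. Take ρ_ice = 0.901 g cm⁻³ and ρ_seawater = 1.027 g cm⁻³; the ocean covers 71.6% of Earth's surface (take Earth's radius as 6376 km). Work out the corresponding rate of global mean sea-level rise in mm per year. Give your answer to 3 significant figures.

ρ_w = 1.027 g cm⁻³ = 1027 kg m⁻³. Annual water volume added = 82.1 Gt / ρ_w = 8.210×10^13 kg / 1027 kg m⁻³ = 7.994×10^10 m³.
Δh per year = 7.994×10^10 / 3.66×10^14 = 2.19×10^-4 m = 0.219 mm.

≈ 0.219 mm/yr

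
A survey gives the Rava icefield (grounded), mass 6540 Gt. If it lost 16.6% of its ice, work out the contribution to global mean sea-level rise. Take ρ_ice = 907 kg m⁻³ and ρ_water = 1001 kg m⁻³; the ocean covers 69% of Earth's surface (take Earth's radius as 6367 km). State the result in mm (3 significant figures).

Rava: 0.166 × 6540 Gt = 1.086×10^15 kg; dividing by ρ_w = 1001 kg m⁻³ gives 1.085×10^12 m³ of water.
Spread over 3.52×10^14 m² of ocean, Δh = 1.085×10^12 / 3.52×10^14 = 3.09×10^-3 m = 3.09 mm.

≈ 3.09 mm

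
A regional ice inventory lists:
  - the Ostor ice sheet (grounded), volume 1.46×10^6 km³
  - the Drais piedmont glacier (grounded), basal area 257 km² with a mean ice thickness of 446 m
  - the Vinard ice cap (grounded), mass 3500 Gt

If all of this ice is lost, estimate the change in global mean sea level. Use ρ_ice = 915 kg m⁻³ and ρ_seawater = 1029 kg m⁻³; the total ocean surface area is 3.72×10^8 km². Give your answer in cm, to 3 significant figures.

≈ 350 cm

Ostor: 1.46×10^6 km³ × (915/1029) = 1.298×10^6 km³ of water.
Drais: ice volume = 257 km² × 446 m = 114.6 km³; 114.6 × (915/1029) = 101.9 km³ of water.
Vinard: 3500 Gt = 3.500×10^15 kg; dividing by ρ_w = 1029 kg m⁻³ gives 3.401×10^12 m³ of water.
Total added water ≈ 1.302×10^15 m³ over 3.72×10^14 m² → Δh = 3.50 m = 350 cm.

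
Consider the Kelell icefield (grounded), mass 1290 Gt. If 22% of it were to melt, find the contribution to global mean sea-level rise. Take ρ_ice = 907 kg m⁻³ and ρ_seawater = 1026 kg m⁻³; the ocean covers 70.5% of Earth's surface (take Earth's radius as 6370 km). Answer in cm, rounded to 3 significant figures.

Kelell: 0.22 × 1290 Gt = 2.838×10^14 kg; dividing by ρ_w = 1026 kg m⁻³ gives 2.766×10^11 m³ of water.
Spread over 3.59×10^14 m² of ocean, Δh = 2.766×10^11 / 3.59×10^14 = 7.69×10^-4 m = 0.0769 cm.

≈ 0.0769 cm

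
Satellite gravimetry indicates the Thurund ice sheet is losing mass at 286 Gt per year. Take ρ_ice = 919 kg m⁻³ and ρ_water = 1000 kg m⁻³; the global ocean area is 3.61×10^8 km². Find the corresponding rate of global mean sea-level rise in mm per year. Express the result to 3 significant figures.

ρ_w = 1000 kg m⁻³. Annual water volume added = 286 Gt / ρ_w = 2.860×10^14 kg / 1000 kg m⁻³ = 2.860×10^11 m³.
Δh per year = 2.860×10^11 / 3.61×10^14 = 7.92×10^-4 m = 0.792 mm.

≈ 0.792 mm/yr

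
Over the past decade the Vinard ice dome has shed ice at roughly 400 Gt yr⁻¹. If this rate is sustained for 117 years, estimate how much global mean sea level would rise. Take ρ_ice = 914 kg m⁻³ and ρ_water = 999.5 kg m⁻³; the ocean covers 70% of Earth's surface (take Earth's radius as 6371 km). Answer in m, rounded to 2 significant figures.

≈ 0.13 m

Total mass lost = 400 Gt/yr × 117 yr = 4.680×10^4 Gt = 4.680×10^16 kg.
ρ_w = 999.5 kg m⁻³, so water volume = 4.680×10^16 / 999.5 = 4.682×10^13 m³.
Δh = 4.682×10^13 / 3.57×10^14 = 0.131 m.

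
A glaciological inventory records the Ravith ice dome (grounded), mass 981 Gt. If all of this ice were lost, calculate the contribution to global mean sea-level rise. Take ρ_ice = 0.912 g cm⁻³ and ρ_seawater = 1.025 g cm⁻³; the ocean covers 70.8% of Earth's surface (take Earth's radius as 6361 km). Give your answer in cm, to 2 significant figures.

≈ 0.27 cm

Ravith: 981 Gt = 9.810×10^14 kg; dividing by ρ_w = 1.025 g cm⁻³ = 1025 kg m⁻³ gives 9.571×10^11 m³ of water.
Spread over 3.60×10^14 m² of ocean, Δh = 9.571×10^11 / 3.60×10^14 = 2.66×10^-3 m = 0.27 cm.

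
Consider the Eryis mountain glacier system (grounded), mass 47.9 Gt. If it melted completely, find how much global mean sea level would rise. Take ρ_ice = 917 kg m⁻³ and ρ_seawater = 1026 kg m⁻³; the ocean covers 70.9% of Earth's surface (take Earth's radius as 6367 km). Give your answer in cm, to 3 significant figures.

Eryis: 47.9 Gt = 4.790×10^13 kg; dividing by ρ_w = 1026 kg m⁻³ gives 4.669×10^10 m³ of water.
Spread over 3.61×10^14 m² of ocean, Δh = 4.669×10^10 / 3.61×10^14 = 1.29×10^-4 m = 0.0129 cm.

≈ 0.0129 cm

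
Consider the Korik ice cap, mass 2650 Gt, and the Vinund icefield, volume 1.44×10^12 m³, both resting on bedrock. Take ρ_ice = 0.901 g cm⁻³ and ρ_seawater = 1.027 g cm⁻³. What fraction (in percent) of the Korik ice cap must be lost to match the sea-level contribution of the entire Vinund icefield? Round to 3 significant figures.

Equal sea-level rise means equal mass of meltwater, i.e. equal mass of ice lost.
Ice mass of Vinund: 1.297×10^15 kg; ice mass of Korik: 2.650×10^15 kg.
Fraction required = 1.297×10^15 / 2.650×10^15 = 0.490 → 49.0 %.

≈ 49.0 %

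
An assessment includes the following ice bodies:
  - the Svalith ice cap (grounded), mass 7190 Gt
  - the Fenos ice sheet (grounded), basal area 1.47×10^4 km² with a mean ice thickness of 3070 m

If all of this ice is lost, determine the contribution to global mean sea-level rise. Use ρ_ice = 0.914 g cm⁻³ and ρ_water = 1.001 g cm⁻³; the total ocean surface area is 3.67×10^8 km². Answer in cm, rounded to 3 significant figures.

Svalith: 7190 Gt = 7.190×10^15 kg; dividing by ρ_w = 1.001 g cm⁻³ = 1001 kg m⁻³ gives 7.183×10^12 m³ of water.
Fenos: ice volume = 1.47×10^4 km² × 3070 m = 4.513×10^4 km³; 4.513×10^4 × (914/1001) = 4.121×10^4 km³ of water.
Total added water ≈ 4.839×10^13 m³ over 3.67×10^14 m² → Δh = 0.132 m = 13.2 cm.

≈ 13.2 cm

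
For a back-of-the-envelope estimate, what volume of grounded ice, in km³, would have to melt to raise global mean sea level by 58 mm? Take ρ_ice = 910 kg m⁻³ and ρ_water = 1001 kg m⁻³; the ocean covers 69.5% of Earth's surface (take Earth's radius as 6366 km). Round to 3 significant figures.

Required water volume = Δh × A = 0.058 m × 3.54×10^14 m² = 2.053×10^13 m³ = 2.053×10^4 km³.
Ice volume = water volume × ρ_w/ρ_ice = 2.053×10^4 × 1001/910 = 2.26×10^4 km³.

≈ 2.26×10^4 km³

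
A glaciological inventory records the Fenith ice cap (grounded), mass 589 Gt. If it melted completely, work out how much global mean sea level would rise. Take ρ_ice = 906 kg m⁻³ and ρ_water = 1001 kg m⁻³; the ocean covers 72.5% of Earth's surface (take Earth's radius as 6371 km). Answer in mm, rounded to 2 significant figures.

≈ 1.6 mm

Fenith: 589 Gt = 5.890×10^14 kg; dividing by ρ_w = 1001 kg m⁻³ gives 5.884×10^11 m³ of water.
Spread over 3.70×10^14 m² of ocean, Δh = 5.884×10^11 / 3.70×10^14 = 1.59×10^-3 m = 1.6 mm.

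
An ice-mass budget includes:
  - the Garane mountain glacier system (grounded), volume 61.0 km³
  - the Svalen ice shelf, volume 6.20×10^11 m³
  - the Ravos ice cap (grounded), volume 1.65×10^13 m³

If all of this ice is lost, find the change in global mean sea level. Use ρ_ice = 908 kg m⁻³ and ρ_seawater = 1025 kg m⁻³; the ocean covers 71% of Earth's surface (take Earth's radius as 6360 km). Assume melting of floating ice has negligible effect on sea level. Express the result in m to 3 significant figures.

Garane: 61.0 km³ × (908/1025) = 54.04 km³ of water.
The Svalen ice shelf is floating and already displaces its own weight of water, so its melt adds essentially nothing to sea level.
Ravos: 1.65×10^13 m³ × (908/1025) = 1.462×10^13 m³ of water.
Total added water ≈ 1.467×10^13 m³ over 3.61×10^14 m² → Δh = 0.0407 m.

≈ 0.0407 m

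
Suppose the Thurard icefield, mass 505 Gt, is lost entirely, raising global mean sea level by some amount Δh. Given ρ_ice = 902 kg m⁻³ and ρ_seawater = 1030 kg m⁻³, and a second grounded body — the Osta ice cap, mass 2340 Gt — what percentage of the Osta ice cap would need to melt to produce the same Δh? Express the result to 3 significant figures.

Equal sea-level rise means equal mass of meltwater, i.e. equal mass of ice lost.
Ice mass of Thurard: 5.050×10^14 kg; ice mass of Osta: 2.340×10^15 kg.
Fraction required = 5.050×10^14 / 2.340×10^15 = 0.216 → 21.6 %.

≈ 21.6 %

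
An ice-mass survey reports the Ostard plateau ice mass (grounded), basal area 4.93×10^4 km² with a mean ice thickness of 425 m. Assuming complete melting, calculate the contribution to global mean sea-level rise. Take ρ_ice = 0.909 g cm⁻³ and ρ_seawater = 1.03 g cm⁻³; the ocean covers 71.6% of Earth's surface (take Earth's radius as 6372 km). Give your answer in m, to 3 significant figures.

≈ 0.0506 m

Ostard: ice volume = 4.93×10^4 km² × 425 m = 2.095×10^4 km³; 2.095×10^4 × (909/1030) = 1.849×10^4 km³ of water.
Spread over 3.65×10^14 m² of ocean, Δh = 1.849×10^13 / 3.65×10^14 = 0.0506 m.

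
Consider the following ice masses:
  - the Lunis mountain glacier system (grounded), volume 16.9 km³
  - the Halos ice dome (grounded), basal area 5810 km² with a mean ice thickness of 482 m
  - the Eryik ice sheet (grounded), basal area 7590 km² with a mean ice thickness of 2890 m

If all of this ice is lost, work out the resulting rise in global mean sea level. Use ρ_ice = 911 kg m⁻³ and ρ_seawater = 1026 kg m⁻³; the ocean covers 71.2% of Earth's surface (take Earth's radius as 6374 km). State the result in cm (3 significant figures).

Lunis: 16.9 km³ × (911/1026) = 15.01 km³ of water.
Halos: ice volume = 5810 km² × 482 m = 2800 km³; 2800 × (911/1026) = 2487 km³ of water.
Eryik: ice volume = 7590 km² × 2890 m = 2.194×10^4 km³; 2.194×10^4 × (911/1026) = 1.948×10^4 km³ of water.
Total added water ≈ 2.198×10^13 m³ over 3.64×10^14 m² → Δh = 0.0605 m = 6.05 cm.

≈ 6.05 cm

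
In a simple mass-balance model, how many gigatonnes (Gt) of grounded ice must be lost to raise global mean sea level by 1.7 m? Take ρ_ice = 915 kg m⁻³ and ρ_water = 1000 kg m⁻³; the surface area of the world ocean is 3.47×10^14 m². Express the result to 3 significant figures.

≈ 5.90×10^5 Gt

Required water volume = Δh × A = 1.7 m × 3.47×10^14 m² = 5.899×10^14 m³.
ρ_w = 1000 kg m⁻³, so the mass of water = 5.899×10^14 m³ × 1000 kg m⁻³ = 5.899×10^17 kg = 5.90×10^5 Gt (and the same mass of ice, by conservation).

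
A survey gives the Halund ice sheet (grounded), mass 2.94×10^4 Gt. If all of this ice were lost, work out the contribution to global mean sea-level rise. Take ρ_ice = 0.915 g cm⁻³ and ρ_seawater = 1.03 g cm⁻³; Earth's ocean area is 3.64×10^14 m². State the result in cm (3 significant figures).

Halund: 2.94×10^4 Gt = 2.940×10^16 kg; dividing by ρ_w = 1.03 g cm⁻³ = 1030 kg m⁻³ gives 2.854×10^13 m³ of water.
Spread over 3.64×10^14 m² of ocean, Δh = 2.854×10^13 / 3.64×10^14 = 0.0784 m = 7.84 cm.

≈ 7.84 cm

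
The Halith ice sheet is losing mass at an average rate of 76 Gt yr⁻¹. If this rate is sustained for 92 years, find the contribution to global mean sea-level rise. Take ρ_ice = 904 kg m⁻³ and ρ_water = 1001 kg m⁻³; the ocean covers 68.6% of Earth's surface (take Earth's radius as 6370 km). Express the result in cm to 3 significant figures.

≈ 2.00 cm

Total mass lost = 76 Gt/yr × 92 yr = 6992 Gt = 6.992×10^15 kg.
ρ_w = 1001 kg m⁻³, so water volume = 6.992×10^15 / 1001 = 6.985×10^12 m³.
Δh = 6.985×10^12 / 3.50×10^14 = 0.0200 m = 2.00 cm.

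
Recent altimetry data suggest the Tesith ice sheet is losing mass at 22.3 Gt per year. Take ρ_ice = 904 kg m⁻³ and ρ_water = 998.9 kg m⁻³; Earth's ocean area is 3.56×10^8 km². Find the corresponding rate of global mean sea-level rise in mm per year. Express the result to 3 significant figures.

≈ 0.0627 mm/yr

ρ_w = 998.9 kg m⁻³. Annual water volume added = 22.3 Gt / ρ_w = 2.230×10^13 kg / 998.9 kg m⁻³ = 2.232×10^10 m³.
Δh per year = 2.232×10^10 / 3.56×10^14 = 6.27×10^-5 m = 0.0627 mm.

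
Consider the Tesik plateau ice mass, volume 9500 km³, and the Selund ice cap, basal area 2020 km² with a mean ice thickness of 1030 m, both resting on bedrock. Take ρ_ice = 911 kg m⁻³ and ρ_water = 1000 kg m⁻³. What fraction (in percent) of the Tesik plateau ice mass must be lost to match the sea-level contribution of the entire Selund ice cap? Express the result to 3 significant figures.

Equal sea-level rise means equal mass of meltwater, i.e. equal mass of ice lost.
Ice mass of Selund: 1.895×10^15 kg; ice mass of Tesik: 8.654×10^15 kg.
Fraction required = 1.895×10^15 / 8.654×10^15 = 0.219 → 21.9 %.

≈ 21.9 %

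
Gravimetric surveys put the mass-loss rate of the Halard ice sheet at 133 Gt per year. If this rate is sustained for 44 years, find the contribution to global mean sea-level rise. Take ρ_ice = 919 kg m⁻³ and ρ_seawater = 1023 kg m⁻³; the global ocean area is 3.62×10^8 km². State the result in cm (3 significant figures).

≈ 1.58 cm

Total mass lost = 133 Gt/yr × 44 yr = 5852 Gt = 5.852×10^15 kg.
ρ_w = 1023 kg m⁻³, so water volume = 5.852×10^15 / 1023 = 5.720×10^12 m³.
Δh = 5.720×10^12 / 3.62×10^14 = 0.0158 m = 1.58 cm.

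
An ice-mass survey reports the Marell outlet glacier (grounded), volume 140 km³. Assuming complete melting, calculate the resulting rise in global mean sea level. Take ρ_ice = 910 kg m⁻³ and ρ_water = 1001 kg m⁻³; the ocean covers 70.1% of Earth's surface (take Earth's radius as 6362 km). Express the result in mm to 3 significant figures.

Marell: 140 km³ × (910/1001) = 127.3 km³ of water.
Spread over 3.57×10^14 m² of ocean, Δh = 1.273×10^11 / 3.57×10^14 = 3.57×10^-4 m = 0.357 mm.

≈ 0.357 mm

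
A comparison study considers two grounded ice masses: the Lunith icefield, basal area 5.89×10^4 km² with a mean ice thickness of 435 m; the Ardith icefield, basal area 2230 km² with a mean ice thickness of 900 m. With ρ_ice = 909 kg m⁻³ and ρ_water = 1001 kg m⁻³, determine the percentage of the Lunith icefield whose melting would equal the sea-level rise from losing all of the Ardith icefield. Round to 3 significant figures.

≈ 7.83 %

Equal sea-level rise means equal mass of meltwater, i.e. equal mass of ice lost.
Ice mass of Ardith: 1.824×10^15 kg; ice mass of Lunith: 2.329×10^16 kg.
Fraction required = 1.824×10^15 / 2.329×10^16 = 0.0783 → 7.83 %.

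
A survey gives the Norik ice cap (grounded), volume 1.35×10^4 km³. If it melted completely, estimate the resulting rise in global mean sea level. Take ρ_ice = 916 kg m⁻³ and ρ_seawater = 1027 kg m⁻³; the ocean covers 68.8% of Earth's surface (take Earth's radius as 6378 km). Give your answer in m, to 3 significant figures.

Norik: 1.35×10^4 km³ × (916/1027) = 1.204×10^4 km³ of water.
Spread over 3.52×10^14 m² of ocean, Δh = 1.204×10^13 / 3.52×10^14 = 0.0342 m.

≈ 0.0342 m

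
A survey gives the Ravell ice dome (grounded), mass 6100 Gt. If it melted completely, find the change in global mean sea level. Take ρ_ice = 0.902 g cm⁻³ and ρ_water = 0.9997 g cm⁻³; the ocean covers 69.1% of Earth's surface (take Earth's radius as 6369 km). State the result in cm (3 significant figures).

Ravell: 6100 Gt = 6.100×10^15 kg; dividing by ρ_w = 0.9997 g cm⁻³ = 999.7 kg m⁻³ gives 6.102×10^12 m³ of water.
Spread over 3.52×10^14 m² of ocean, Δh = 6.102×10^12 / 3.52×10^14 = 0.0173 m = 1.73 cm.

≈ 1.73 cm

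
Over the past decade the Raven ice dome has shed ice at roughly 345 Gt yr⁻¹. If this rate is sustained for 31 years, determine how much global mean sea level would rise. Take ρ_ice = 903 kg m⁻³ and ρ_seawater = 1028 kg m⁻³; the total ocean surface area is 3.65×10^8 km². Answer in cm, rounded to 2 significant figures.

Total mass lost = 345 Gt/yr × 31 yr = 1.070×10^4 Gt = 1.070×10^16 kg.
ρ_w = 1028 kg m⁻³, so water volume = 1.070×10^16 / 1028 = 1.040×10^13 m³.
Δh = 1.040×10^13 / 3.65×10^14 = 0.0285 m = 2.9 cm.

≈ 2.9 cm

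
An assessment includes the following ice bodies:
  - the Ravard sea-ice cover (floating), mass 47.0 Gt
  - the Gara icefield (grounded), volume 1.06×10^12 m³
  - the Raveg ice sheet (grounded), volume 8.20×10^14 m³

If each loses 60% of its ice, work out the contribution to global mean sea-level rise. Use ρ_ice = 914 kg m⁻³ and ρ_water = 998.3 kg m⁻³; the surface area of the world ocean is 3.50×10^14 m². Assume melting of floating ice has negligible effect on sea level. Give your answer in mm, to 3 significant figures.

The Ravard sea-ice cover is floating and already displaces its own weight of water, so its melt adds essentially nothing to sea level.
Gara: 0.6 × 1.06×10^12 m³ × (914/998.3) = 5.823×10^11 m³ of water.
Raveg: 0.6 × 8.20×10^14 m³ × (914/998.3) = 4.505×10^14 m³ of water.
Total added water ≈ 4.510×10^14 m³ over 3.50×10^14 m² → Δh = 1.29 m = 1290 mm.

≈ 1290 mm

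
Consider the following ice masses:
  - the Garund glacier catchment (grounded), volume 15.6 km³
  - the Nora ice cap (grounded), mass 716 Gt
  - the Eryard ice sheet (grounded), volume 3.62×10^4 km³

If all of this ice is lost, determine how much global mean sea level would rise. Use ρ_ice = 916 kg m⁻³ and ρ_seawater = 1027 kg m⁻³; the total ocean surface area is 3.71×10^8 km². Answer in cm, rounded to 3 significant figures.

≈ 8.89 cm

Garund: 15.6 km³ × (916/1027) = 13.91 km³ of water.
Nora: 716 Gt = 7.160×10^14 kg; dividing by ρ_w = 1027 kg m⁻³ gives 6.972×10^11 m³ of water.
Eryard: 3.62×10^4 km³ × (916/1027) = 3.229×10^4 km³ of water.
Total added water ≈ 3.300×10^13 m³ over 3.71×10^14 m² → Δh = 0.0889 m = 8.89 cm.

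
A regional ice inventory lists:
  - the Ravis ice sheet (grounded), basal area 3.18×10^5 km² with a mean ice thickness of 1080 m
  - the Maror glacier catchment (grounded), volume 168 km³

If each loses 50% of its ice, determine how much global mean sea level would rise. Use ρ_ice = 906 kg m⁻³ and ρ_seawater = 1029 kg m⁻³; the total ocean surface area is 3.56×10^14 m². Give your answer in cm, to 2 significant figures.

≈ 42 cm

Ravis: ice volume = 3.18×10^5 km² × 1080 m = 3.434×10^5 km³; 0.5 × 3.434×10^5 × (906/1029) = 1.512×10^5 km³ of water.
Maror: 0.5 × 168 km³ × (906/1029) = 73.96 km³ of water.
Total added water ≈ 1.513×10^14 m³ over 3.56×10^14 m² → Δh = 0.425 m = 42 cm.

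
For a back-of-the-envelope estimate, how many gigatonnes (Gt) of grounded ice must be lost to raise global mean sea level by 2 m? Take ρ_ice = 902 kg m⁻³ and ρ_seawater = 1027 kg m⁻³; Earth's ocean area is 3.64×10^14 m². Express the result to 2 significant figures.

Required water volume = Δh × A = 2 m × 3.64×10^14 m² = 7.280×10^14 m³.
ρ_w = 1027 kg m⁻³, so the mass of water = 7.280×10^14 m³ × 1027 kg m⁻³ = 7.477×10^17 kg = 7.5×10^5 Gt (and the same mass of ice, by conservation).

≈ 7.5×10^5 Gt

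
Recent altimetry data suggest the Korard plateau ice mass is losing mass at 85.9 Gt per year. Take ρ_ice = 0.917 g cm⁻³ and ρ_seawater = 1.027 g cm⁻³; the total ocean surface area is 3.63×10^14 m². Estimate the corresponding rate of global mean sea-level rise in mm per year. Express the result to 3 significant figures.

ρ_w = 1.027 g cm⁻³ = 1027 kg m⁻³. Annual water volume added = 85.9 Gt / ρ_w = 8.590×10^13 kg / 1027 kg m⁻³ = 8.364×10^10 m³.
Δh per year = 8.364×10^10 / 3.63×10^14 = 2.30×10^-4 m = 0.230 mm.

≈ 0.230 mm/yr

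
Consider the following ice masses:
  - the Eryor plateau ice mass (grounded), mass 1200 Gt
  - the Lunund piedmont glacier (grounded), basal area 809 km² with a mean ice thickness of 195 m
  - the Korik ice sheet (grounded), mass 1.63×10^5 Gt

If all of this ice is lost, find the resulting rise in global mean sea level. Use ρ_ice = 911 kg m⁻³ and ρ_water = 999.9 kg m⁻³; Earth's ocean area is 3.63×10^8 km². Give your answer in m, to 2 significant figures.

≈ 0.45 m

Eryor: 1200 Gt = 1.200×10^15 kg; dividing by ρ_w = 999.9 kg m⁻³ gives 1.200×10^12 m³ of water.
Lunund: ice volume = 809 km² × 195 m = 157.8 km³; 157.8 × (911/999.9) = 143.7 km³ of water.
Korik: 1.63×10^5 Gt = 1.630×10^17 kg; dividing by ρ_w = 999.9 kg m⁻³ gives 1.630×10^14 m³ of water.
Total added water ≈ 1.644×10^14 m³ over 3.63×10^14 m² → Δh = 0.453 m.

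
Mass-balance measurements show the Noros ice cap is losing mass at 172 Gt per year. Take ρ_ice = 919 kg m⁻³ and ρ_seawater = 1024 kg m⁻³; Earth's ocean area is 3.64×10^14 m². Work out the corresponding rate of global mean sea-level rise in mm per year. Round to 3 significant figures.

≈ 0.461 mm/yr

ρ_w = 1024 kg m⁻³. Annual water volume added = 172 Gt / ρ_w = 1.720×10^14 kg / 1024 kg m⁻³ = 1.680×10^11 m³.
Δh per year = 1.680×10^11 / 3.64×10^14 = 4.61×10^-4 m = 0.461 mm.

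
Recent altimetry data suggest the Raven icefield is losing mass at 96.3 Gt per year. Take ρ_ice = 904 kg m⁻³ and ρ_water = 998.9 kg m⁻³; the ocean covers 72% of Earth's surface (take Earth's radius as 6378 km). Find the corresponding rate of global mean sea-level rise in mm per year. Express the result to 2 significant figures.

ρ_w = 998.9 kg m⁻³. Annual water volume added = 96.3 Gt / ρ_w = 9.630×10^13 kg / 998.9 kg m⁻³ = 9.641×10^10 m³.
Δh per year = 9.641×10^10 / 3.68×10^14 = 2.62×10^-4 m = 0.26 mm.

≈ 0.26 mm/yr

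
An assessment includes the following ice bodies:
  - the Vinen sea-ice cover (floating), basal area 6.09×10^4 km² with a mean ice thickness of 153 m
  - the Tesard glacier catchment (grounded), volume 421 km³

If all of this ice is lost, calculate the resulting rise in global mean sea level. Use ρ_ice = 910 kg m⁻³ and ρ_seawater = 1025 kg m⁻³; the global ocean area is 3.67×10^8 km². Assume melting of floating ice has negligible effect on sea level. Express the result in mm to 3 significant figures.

≈ 1.02 mm

The Vinen sea-ice cover is floating and already displaces its own weight of water, so its melt adds essentially nothing to sea level.
Tesard: 421 km³ × (910/1025) = 373.8 km³ of water.
Total added water ≈ 3.738×10^11 m³ over 3.67×10^14 m² → Δh = 1.02×10^-3 m = 1.02 mm.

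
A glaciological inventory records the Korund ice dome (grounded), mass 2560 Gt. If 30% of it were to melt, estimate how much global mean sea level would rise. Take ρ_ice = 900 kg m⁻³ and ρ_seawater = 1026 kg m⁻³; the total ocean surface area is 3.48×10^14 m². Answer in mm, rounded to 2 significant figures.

≈ 2.2 mm

Korund: 0.3 × 2560 Gt = 7.680×10^14 kg; dividing by ρ_w = 1026 kg m⁻³ gives 7.485×10^11 m³ of water.
Spread over 3.48×10^14 m² of ocean, Δh = 7.485×10^11 / 3.48×10^14 = 2.15×10^-3 m = 2.2 mm.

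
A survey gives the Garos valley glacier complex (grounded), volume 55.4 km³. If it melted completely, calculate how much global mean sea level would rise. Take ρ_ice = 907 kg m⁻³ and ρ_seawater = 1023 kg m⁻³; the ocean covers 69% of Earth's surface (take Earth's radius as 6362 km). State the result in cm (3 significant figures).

Garos: 55.4 km³ × (907/1023) = 49.12 km³ of water.
Spread over 3.51×10^14 m² of ocean, Δh = 4.912×10^10 / 3.51×10^14 = 1.40×10^-4 m = 0.0140 cm.

≈ 0.0140 cm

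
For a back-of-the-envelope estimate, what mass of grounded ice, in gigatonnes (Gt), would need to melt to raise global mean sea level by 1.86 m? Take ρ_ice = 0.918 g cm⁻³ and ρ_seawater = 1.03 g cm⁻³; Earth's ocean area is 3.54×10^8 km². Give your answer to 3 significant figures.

Required water volume = Δh × A = 1.86 m × 3.54×10^14 m² = 6.584×10^14 m³.
ρ_w = 1.03 g cm⁻³ = 1030 kg m⁻³, so the mass of water = 6.584×10^14 m³ × 1030 kg m⁻³ = 6.782×10^17 kg = 6.78×10^5 Gt (and the same mass of ice, by conservation).

≈ 6.78×10^5 Gt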